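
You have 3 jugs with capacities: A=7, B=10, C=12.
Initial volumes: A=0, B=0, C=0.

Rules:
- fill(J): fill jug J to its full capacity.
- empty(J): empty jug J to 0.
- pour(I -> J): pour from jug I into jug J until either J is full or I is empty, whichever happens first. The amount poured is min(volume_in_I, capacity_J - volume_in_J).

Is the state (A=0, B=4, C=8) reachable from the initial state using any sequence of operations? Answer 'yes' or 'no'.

BFS from (A=0, B=0, C=0):
  1. fill(A) -> (A=7 B=0 C=0)
  2. fill(B) -> (A=7 B=10 C=0)
  3. pour(B -> C) -> (A=7 B=0 C=10)
  4. pour(A -> B) -> (A=0 B=7 C=10)
  5. fill(A) -> (A=7 B=7 C=10)
  6. pour(A -> B) -> (A=4 B=10 C=10)
  7. pour(B -> C) -> (A=4 B=8 C=12)
  8. empty(C) -> (A=4 B=8 C=0)
  9. pour(B -> C) -> (A=4 B=0 C=8)
  10. pour(A -> B) -> (A=0 B=4 C=8)
Target reached → yes.

Answer: yes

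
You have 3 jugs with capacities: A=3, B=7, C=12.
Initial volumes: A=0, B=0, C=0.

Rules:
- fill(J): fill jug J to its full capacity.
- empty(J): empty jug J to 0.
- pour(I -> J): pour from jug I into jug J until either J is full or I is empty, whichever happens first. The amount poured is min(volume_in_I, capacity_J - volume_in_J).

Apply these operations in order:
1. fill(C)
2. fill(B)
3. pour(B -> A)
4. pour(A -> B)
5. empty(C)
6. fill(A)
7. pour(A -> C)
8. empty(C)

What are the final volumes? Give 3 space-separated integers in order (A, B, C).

Step 1: fill(C) -> (A=0 B=0 C=12)
Step 2: fill(B) -> (A=0 B=7 C=12)
Step 3: pour(B -> A) -> (A=3 B=4 C=12)
Step 4: pour(A -> B) -> (A=0 B=7 C=12)
Step 5: empty(C) -> (A=0 B=7 C=0)
Step 6: fill(A) -> (A=3 B=7 C=0)
Step 7: pour(A -> C) -> (A=0 B=7 C=3)
Step 8: empty(C) -> (A=0 B=7 C=0)

Answer: 0 7 0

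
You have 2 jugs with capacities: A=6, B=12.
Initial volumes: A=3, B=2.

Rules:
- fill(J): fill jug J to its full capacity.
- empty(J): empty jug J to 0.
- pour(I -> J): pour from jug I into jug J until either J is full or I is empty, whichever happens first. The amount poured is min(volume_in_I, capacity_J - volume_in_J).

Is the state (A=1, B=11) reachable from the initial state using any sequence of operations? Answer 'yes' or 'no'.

BFS explored all 25 reachable states.
Reachable set includes: (0,0), (0,2), (0,3), (0,5), (0,6), (0,8), (0,9), (0,11), (0,12), (2,0), (2,12), (3,0) ...
Target (A=1, B=11) not in reachable set → no.

Answer: no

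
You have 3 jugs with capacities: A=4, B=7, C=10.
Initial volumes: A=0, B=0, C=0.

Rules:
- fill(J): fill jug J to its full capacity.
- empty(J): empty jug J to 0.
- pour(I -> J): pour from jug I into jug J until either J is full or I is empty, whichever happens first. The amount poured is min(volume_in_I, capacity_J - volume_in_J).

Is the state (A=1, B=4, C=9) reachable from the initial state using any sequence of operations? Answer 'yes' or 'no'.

Answer: no

Derivation:
BFS explored all 278 reachable states.
Reachable set includes: (0,0,0), (0,0,1), (0,0,2), (0,0,3), (0,0,4), (0,0,5), (0,0,6), (0,0,7), (0,0,8), (0,0,9), (0,0,10), (0,1,0) ...
Target (A=1, B=4, C=9) not in reachable set → no.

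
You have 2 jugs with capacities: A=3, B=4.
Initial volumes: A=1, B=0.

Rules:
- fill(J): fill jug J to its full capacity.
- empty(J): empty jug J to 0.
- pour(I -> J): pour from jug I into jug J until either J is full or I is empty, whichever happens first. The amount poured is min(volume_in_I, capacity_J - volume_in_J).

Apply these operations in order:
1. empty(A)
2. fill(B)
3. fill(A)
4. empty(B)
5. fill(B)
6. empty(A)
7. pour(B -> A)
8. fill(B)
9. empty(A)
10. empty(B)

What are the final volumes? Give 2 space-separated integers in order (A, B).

Answer: 0 0

Derivation:
Step 1: empty(A) -> (A=0 B=0)
Step 2: fill(B) -> (A=0 B=4)
Step 3: fill(A) -> (A=3 B=4)
Step 4: empty(B) -> (A=3 B=0)
Step 5: fill(B) -> (A=3 B=4)
Step 6: empty(A) -> (A=0 B=4)
Step 7: pour(B -> A) -> (A=3 B=1)
Step 8: fill(B) -> (A=3 B=4)
Step 9: empty(A) -> (A=0 B=4)
Step 10: empty(B) -> (A=0 B=0)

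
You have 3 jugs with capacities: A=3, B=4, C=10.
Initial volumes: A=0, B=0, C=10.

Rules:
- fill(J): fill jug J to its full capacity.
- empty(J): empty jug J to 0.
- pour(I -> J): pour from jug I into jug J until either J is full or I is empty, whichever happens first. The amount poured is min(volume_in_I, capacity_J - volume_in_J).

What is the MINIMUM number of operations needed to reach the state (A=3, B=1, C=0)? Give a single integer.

BFS from (A=0, B=0, C=10). One shortest path:
  1. fill(B) -> (A=0 B=4 C=10)
  2. empty(C) -> (A=0 B=4 C=0)
  3. pour(B -> A) -> (A=3 B=1 C=0)
Reached target in 3 moves.

Answer: 3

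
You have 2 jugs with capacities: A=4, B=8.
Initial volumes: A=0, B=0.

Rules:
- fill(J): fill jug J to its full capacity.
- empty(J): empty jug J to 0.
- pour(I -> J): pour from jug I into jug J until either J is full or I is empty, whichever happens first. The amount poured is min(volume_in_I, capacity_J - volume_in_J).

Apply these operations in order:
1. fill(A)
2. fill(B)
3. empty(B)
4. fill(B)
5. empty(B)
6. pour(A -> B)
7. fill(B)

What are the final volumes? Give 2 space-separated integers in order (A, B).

Step 1: fill(A) -> (A=4 B=0)
Step 2: fill(B) -> (A=4 B=8)
Step 3: empty(B) -> (A=4 B=0)
Step 4: fill(B) -> (A=4 B=8)
Step 5: empty(B) -> (A=4 B=0)
Step 6: pour(A -> B) -> (A=0 B=4)
Step 7: fill(B) -> (A=0 B=8)

Answer: 0 8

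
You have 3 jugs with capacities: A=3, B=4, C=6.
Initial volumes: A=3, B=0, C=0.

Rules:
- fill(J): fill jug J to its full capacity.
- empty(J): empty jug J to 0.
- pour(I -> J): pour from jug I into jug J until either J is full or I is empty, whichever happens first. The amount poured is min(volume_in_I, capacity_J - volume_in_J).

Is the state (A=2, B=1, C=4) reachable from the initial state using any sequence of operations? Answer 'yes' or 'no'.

Answer: no

Derivation:
BFS explored all 110 reachable states.
Reachable set includes: (0,0,0), (0,0,1), (0,0,2), (0,0,3), (0,0,4), (0,0,5), (0,0,6), (0,1,0), (0,1,1), (0,1,2), (0,1,3), (0,1,4) ...
Target (A=2, B=1, C=4) not in reachable set → no.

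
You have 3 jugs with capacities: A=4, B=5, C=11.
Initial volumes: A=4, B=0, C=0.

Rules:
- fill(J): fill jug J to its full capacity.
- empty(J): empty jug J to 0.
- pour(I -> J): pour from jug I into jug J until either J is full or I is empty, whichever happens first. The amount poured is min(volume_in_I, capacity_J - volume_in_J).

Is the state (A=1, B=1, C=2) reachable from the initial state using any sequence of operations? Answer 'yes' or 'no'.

Answer: no

Derivation:
BFS explored all 240 reachable states.
Reachable set includes: (0,0,0), (0,0,1), (0,0,2), (0,0,3), (0,0,4), (0,0,5), (0,0,6), (0,0,7), (0,0,8), (0,0,9), (0,0,10), (0,0,11) ...
Target (A=1, B=1, C=2) not in reachable set → no.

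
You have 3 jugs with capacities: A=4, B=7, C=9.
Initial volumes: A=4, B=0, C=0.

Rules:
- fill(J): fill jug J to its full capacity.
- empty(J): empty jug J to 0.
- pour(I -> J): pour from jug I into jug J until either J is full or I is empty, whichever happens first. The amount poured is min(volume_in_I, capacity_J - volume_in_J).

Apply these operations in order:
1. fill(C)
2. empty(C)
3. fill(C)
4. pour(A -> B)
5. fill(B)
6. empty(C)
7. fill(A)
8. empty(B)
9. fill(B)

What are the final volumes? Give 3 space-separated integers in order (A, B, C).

Answer: 4 7 0

Derivation:
Step 1: fill(C) -> (A=4 B=0 C=9)
Step 2: empty(C) -> (A=4 B=0 C=0)
Step 3: fill(C) -> (A=4 B=0 C=9)
Step 4: pour(A -> B) -> (A=0 B=4 C=9)
Step 5: fill(B) -> (A=0 B=7 C=9)
Step 6: empty(C) -> (A=0 B=7 C=0)
Step 7: fill(A) -> (A=4 B=7 C=0)
Step 8: empty(B) -> (A=4 B=0 C=0)
Step 9: fill(B) -> (A=4 B=7 C=0)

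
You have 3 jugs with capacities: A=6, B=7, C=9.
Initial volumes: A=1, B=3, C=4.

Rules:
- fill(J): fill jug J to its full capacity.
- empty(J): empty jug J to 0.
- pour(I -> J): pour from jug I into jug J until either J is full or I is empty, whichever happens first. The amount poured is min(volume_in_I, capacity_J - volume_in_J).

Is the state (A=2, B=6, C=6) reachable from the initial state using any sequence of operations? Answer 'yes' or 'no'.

BFS explored all 321 reachable states.
Reachable set includes: (0,0,0), (0,0,1), (0,0,2), (0,0,3), (0,0,4), (0,0,5), (0,0,6), (0,0,7), (0,0,8), (0,0,9), (0,1,0), (0,1,1) ...
Target (A=2, B=6, C=6) not in reachable set → no.

Answer: no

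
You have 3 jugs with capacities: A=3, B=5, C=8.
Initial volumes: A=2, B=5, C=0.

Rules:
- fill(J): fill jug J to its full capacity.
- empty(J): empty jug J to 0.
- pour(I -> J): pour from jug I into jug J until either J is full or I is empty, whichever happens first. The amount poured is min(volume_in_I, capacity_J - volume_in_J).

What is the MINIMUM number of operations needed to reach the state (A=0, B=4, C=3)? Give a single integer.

Answer: 2

Derivation:
BFS from (A=2, B=5, C=0). One shortest path:
  1. pour(B -> A) -> (A=3 B=4 C=0)
  2. pour(A -> C) -> (A=0 B=4 C=3)
Reached target in 2 moves.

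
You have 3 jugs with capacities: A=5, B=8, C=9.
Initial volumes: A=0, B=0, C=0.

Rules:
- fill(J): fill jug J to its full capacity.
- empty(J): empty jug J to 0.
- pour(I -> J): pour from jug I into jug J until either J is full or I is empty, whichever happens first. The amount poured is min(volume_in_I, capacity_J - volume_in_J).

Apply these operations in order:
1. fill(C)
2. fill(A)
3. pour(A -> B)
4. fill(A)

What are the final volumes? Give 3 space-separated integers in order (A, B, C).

Answer: 5 5 9

Derivation:
Step 1: fill(C) -> (A=0 B=0 C=9)
Step 2: fill(A) -> (A=5 B=0 C=9)
Step 3: pour(A -> B) -> (A=0 B=5 C=9)
Step 4: fill(A) -> (A=5 B=5 C=9)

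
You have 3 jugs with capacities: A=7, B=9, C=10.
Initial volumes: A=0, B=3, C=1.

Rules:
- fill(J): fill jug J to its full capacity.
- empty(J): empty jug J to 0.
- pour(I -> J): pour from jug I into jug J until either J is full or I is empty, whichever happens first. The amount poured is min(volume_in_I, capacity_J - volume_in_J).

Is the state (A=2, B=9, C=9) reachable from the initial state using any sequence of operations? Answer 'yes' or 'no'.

BFS from (A=0, B=3, C=1):
  1. fill(A) -> (A=7 B=3 C=1)
  2. pour(A -> B) -> (A=1 B=9 C=1)
  3. pour(C -> A) -> (A=2 B=9 C=0)
  4. pour(B -> C) -> (A=2 B=0 C=9)
  5. fill(B) -> (A=2 B=9 C=9)
Target reached → yes.

Answer: yes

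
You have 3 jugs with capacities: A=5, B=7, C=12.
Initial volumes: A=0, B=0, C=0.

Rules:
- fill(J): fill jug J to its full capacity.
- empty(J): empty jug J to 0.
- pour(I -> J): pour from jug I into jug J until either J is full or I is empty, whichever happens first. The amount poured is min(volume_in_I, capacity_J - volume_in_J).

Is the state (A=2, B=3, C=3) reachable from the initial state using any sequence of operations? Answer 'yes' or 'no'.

BFS explored all 360 reachable states.
Reachable set includes: (0,0,0), (0,0,1), (0,0,2), (0,0,3), (0,0,4), (0,0,5), (0,0,6), (0,0,7), (0,0,8), (0,0,9), (0,0,10), (0,0,11) ...
Target (A=2, B=3, C=3) not in reachable set → no.

Answer: no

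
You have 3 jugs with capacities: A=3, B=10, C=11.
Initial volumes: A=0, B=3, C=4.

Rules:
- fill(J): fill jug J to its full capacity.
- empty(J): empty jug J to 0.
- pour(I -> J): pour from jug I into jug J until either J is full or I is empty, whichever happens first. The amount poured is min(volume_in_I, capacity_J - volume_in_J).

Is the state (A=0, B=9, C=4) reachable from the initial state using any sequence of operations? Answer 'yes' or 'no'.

BFS from (A=0, B=3, C=4):
  1. fill(A) -> (A=3 B=3 C=4)
  2. pour(A -> B) -> (A=0 B=6 C=4)
  3. fill(A) -> (A=3 B=6 C=4)
  4. pour(A -> B) -> (A=0 B=9 C=4)
Target reached → yes.

Answer: yes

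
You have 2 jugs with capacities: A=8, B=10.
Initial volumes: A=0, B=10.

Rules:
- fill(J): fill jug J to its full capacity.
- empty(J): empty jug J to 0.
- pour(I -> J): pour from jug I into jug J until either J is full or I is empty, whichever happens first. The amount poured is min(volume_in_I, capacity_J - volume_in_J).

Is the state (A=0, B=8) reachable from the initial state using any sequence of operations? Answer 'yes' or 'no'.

BFS from (A=0, B=10):
  1. fill(A) -> (A=8 B=10)
  2. empty(B) -> (A=8 B=0)
  3. pour(A -> B) -> (A=0 B=8)
Target reached → yes.

Answer: yes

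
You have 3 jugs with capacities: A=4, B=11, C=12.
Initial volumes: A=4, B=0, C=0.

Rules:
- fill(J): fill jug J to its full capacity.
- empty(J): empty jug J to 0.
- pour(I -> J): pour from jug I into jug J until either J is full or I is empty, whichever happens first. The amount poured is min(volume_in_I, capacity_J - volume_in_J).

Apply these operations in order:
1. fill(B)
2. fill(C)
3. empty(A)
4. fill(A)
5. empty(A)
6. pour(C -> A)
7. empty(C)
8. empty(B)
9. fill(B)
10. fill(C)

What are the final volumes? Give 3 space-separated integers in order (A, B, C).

Step 1: fill(B) -> (A=4 B=11 C=0)
Step 2: fill(C) -> (A=4 B=11 C=12)
Step 3: empty(A) -> (A=0 B=11 C=12)
Step 4: fill(A) -> (A=4 B=11 C=12)
Step 5: empty(A) -> (A=0 B=11 C=12)
Step 6: pour(C -> A) -> (A=4 B=11 C=8)
Step 7: empty(C) -> (A=4 B=11 C=0)
Step 8: empty(B) -> (A=4 B=0 C=0)
Step 9: fill(B) -> (A=4 B=11 C=0)
Step 10: fill(C) -> (A=4 B=11 C=12)

Answer: 4 11 12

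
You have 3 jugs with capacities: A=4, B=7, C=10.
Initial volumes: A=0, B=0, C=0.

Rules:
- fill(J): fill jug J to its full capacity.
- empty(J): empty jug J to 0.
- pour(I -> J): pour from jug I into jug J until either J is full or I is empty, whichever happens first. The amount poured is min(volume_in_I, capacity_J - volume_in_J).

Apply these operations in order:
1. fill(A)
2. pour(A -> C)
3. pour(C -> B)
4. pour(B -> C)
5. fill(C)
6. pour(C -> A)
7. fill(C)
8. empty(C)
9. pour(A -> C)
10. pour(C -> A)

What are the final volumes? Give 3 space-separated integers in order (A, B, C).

Answer: 4 0 0

Derivation:
Step 1: fill(A) -> (A=4 B=0 C=0)
Step 2: pour(A -> C) -> (A=0 B=0 C=4)
Step 3: pour(C -> B) -> (A=0 B=4 C=0)
Step 4: pour(B -> C) -> (A=0 B=0 C=4)
Step 5: fill(C) -> (A=0 B=0 C=10)
Step 6: pour(C -> A) -> (A=4 B=0 C=6)
Step 7: fill(C) -> (A=4 B=0 C=10)
Step 8: empty(C) -> (A=4 B=0 C=0)
Step 9: pour(A -> C) -> (A=0 B=0 C=4)
Step 10: pour(C -> A) -> (A=4 B=0 C=0)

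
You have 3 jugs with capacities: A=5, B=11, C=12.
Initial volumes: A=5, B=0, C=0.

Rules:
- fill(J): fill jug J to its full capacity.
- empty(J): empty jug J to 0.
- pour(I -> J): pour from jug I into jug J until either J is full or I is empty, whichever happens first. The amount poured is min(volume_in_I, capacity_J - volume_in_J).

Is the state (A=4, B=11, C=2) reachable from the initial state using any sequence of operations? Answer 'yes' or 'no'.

Answer: yes

Derivation:
BFS from (A=5, B=0, C=0):
  1. fill(C) -> (A=5 B=0 C=12)
  2. pour(A -> B) -> (A=0 B=5 C=12)
  3. pour(C -> A) -> (A=5 B=5 C=7)
  4. pour(A -> B) -> (A=0 B=10 C=7)
  5. pour(C -> A) -> (A=5 B=10 C=2)
  6. pour(A -> B) -> (A=4 B=11 C=2)
Target reached → yes.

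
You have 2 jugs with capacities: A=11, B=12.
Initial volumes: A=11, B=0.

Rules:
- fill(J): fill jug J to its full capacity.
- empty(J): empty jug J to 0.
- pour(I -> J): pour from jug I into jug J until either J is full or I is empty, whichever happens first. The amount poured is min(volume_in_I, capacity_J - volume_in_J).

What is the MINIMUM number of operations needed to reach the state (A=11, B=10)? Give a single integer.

Answer: 6

Derivation:
BFS from (A=11, B=0). One shortest path:
  1. pour(A -> B) -> (A=0 B=11)
  2. fill(A) -> (A=11 B=11)
  3. pour(A -> B) -> (A=10 B=12)
  4. empty(B) -> (A=10 B=0)
  5. pour(A -> B) -> (A=0 B=10)
  6. fill(A) -> (A=11 B=10)
Reached target in 6 moves.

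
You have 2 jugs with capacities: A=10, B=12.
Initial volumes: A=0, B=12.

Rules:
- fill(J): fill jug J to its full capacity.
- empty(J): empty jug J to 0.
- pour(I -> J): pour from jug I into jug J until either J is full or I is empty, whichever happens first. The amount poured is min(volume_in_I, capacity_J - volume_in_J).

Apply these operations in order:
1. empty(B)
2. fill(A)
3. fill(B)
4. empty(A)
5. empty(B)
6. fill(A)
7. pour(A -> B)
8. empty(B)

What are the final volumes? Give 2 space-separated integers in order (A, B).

Answer: 0 0

Derivation:
Step 1: empty(B) -> (A=0 B=0)
Step 2: fill(A) -> (A=10 B=0)
Step 3: fill(B) -> (A=10 B=12)
Step 4: empty(A) -> (A=0 B=12)
Step 5: empty(B) -> (A=0 B=0)
Step 6: fill(A) -> (A=10 B=0)
Step 7: pour(A -> B) -> (A=0 B=10)
Step 8: empty(B) -> (A=0 B=0)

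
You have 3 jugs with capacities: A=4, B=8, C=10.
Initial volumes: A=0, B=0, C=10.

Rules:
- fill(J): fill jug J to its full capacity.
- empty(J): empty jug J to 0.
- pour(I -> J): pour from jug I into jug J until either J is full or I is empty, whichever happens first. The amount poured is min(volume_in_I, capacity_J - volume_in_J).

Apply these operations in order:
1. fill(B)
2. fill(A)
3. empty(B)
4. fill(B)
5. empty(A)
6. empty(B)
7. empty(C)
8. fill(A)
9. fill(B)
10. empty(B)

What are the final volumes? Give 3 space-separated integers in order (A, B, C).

Step 1: fill(B) -> (A=0 B=8 C=10)
Step 2: fill(A) -> (A=4 B=8 C=10)
Step 3: empty(B) -> (A=4 B=0 C=10)
Step 4: fill(B) -> (A=4 B=8 C=10)
Step 5: empty(A) -> (A=0 B=8 C=10)
Step 6: empty(B) -> (A=0 B=0 C=10)
Step 7: empty(C) -> (A=0 B=0 C=0)
Step 8: fill(A) -> (A=4 B=0 C=0)
Step 9: fill(B) -> (A=4 B=8 C=0)
Step 10: empty(B) -> (A=4 B=0 C=0)

Answer: 4 0 0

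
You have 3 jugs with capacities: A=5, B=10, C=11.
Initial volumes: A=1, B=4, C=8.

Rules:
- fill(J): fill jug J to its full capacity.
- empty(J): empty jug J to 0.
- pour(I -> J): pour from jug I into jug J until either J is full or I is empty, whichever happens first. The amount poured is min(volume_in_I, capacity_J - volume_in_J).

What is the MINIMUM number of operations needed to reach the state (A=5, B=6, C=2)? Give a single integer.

Answer: 2

Derivation:
BFS from (A=1, B=4, C=8). One shortest path:
  1. pour(C -> B) -> (A=1 B=10 C=2)
  2. pour(B -> A) -> (A=5 B=6 C=2)
Reached target in 2 moves.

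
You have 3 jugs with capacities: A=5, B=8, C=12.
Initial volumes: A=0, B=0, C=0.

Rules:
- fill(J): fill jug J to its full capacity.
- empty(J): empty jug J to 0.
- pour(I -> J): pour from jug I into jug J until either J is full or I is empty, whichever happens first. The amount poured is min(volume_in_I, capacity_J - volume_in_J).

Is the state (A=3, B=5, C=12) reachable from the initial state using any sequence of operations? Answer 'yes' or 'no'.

BFS from (A=0, B=0, C=0):
  1. fill(B) -> (A=0 B=8 C=0)
  2. pour(B -> A) -> (A=5 B=3 C=0)
  3. pour(A -> C) -> (A=0 B=3 C=5)
  4. pour(B -> A) -> (A=3 B=0 C=5)
  5. pour(C -> B) -> (A=3 B=5 C=0)
  6. fill(C) -> (A=3 B=5 C=12)
Target reached → yes.

Answer: yes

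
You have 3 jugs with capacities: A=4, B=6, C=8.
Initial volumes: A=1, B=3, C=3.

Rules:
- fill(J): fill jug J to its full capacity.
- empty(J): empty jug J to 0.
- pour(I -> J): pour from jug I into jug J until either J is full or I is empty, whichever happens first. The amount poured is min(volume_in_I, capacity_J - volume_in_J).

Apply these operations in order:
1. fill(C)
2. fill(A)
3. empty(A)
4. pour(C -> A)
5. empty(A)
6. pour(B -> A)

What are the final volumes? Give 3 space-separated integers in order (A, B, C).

Answer: 3 0 4

Derivation:
Step 1: fill(C) -> (A=1 B=3 C=8)
Step 2: fill(A) -> (A=4 B=3 C=8)
Step 3: empty(A) -> (A=0 B=3 C=8)
Step 4: pour(C -> A) -> (A=4 B=3 C=4)
Step 5: empty(A) -> (A=0 B=3 C=4)
Step 6: pour(B -> A) -> (A=3 B=0 C=4)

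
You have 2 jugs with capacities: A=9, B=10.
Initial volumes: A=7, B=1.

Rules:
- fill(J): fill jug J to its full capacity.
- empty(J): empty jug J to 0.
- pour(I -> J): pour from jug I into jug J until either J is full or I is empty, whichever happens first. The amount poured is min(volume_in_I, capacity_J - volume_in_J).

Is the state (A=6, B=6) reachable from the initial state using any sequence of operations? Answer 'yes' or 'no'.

Answer: no

Derivation:
BFS explored all 39 reachable states.
Reachable set includes: (0,0), (0,1), (0,2), (0,3), (0,4), (0,5), (0,6), (0,7), (0,8), (0,9), (0,10), (1,0) ...
Target (A=6, B=6) not in reachable set → no.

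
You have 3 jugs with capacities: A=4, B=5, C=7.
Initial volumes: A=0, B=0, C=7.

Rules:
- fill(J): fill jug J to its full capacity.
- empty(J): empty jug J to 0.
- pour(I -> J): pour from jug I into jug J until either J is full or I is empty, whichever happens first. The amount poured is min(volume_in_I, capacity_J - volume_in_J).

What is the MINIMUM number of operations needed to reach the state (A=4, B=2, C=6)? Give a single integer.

Answer: 6

Derivation:
BFS from (A=0, B=0, C=7). One shortest path:
  1. pour(C -> B) -> (A=0 B=5 C=2)
  2. pour(B -> A) -> (A=4 B=1 C=2)
  3. pour(A -> C) -> (A=0 B=1 C=6)
  4. pour(B -> A) -> (A=1 B=0 C=6)
  5. fill(B) -> (A=1 B=5 C=6)
  6. pour(B -> A) -> (A=4 B=2 C=6)
Reached target in 6 moves.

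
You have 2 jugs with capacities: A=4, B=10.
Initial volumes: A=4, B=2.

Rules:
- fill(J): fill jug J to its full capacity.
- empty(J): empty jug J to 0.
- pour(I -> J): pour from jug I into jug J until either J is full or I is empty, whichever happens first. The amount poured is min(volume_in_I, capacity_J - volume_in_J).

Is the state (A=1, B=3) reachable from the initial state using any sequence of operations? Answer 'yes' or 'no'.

BFS explored all 14 reachable states.
Reachable set includes: (0,0), (0,2), (0,4), (0,6), (0,8), (0,10), (2,0), (2,10), (4,0), (4,2), (4,4), (4,6) ...
Target (A=1, B=3) not in reachable set → no.

Answer: no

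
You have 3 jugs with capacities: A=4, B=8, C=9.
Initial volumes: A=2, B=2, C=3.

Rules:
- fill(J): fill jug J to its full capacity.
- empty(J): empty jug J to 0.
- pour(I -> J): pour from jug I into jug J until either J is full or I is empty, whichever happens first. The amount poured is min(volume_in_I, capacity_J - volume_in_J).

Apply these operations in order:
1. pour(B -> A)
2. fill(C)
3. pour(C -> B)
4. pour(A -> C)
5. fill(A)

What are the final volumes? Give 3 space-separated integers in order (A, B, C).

Step 1: pour(B -> A) -> (A=4 B=0 C=3)
Step 2: fill(C) -> (A=4 B=0 C=9)
Step 3: pour(C -> B) -> (A=4 B=8 C=1)
Step 4: pour(A -> C) -> (A=0 B=8 C=5)
Step 5: fill(A) -> (A=4 B=8 C=5)

Answer: 4 8 5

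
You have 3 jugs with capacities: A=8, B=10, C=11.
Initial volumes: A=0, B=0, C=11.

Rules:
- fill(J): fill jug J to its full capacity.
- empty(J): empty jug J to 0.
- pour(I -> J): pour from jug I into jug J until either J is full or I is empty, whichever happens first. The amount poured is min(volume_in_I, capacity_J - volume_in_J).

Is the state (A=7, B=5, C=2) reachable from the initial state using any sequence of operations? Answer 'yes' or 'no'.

Answer: no

Derivation:
BFS explored all 558 reachable states.
Reachable set includes: (0,0,0), (0,0,1), (0,0,2), (0,0,3), (0,0,4), (0,0,5), (0,0,6), (0,0,7), (0,0,8), (0,0,9), (0,0,10), (0,0,11) ...
Target (A=7, B=5, C=2) not in reachable set → no.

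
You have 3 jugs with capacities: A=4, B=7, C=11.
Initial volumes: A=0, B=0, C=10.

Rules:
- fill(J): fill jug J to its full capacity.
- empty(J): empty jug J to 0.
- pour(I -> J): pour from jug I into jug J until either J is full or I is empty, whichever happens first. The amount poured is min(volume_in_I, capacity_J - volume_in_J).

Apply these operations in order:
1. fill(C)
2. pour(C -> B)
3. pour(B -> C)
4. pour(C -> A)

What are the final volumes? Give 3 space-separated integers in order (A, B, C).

Answer: 4 0 7

Derivation:
Step 1: fill(C) -> (A=0 B=0 C=11)
Step 2: pour(C -> B) -> (A=0 B=7 C=4)
Step 3: pour(B -> C) -> (A=0 B=0 C=11)
Step 4: pour(C -> A) -> (A=4 B=0 C=7)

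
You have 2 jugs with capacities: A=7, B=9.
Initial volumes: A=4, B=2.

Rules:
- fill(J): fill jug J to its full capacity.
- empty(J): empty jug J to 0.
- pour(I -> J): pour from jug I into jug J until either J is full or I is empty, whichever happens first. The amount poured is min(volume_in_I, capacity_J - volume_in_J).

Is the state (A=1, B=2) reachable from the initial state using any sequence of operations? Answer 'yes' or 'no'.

Answer: no

Derivation:
BFS explored all 33 reachable states.
Reachable set includes: (0,0), (0,1), (0,2), (0,3), (0,4), (0,5), (0,6), (0,7), (0,8), (0,9), (1,0), (1,9) ...
Target (A=1, B=2) not in reachable set → no.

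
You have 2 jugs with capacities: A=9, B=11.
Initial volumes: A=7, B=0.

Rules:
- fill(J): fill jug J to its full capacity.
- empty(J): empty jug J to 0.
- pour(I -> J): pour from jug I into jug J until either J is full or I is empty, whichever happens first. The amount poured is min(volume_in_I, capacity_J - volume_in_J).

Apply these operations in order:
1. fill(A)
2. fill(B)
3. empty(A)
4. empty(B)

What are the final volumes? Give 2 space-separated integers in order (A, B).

Answer: 0 0

Derivation:
Step 1: fill(A) -> (A=9 B=0)
Step 2: fill(B) -> (A=9 B=11)
Step 3: empty(A) -> (A=0 B=11)
Step 4: empty(B) -> (A=0 B=0)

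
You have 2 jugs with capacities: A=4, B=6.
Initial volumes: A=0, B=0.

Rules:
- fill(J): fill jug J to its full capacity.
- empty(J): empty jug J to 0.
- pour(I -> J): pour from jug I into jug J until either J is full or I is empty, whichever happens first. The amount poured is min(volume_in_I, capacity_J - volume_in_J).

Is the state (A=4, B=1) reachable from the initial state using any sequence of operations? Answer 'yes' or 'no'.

Answer: no

Derivation:
BFS explored all 10 reachable states.
Reachable set includes: (0,0), (0,2), (0,4), (0,6), (2,0), (2,6), (4,0), (4,2), (4,4), (4,6)
Target (A=4, B=1) not in reachable set → no.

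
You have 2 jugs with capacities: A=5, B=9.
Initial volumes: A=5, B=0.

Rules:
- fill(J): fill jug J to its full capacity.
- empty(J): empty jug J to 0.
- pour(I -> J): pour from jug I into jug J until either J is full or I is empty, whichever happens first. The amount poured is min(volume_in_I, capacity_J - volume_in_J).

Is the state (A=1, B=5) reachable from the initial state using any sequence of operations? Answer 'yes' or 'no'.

BFS explored all 28 reachable states.
Reachable set includes: (0,0), (0,1), (0,2), (0,3), (0,4), (0,5), (0,6), (0,7), (0,8), (0,9), (1,0), (1,9) ...
Target (A=1, B=5) not in reachable set → no.

Answer: no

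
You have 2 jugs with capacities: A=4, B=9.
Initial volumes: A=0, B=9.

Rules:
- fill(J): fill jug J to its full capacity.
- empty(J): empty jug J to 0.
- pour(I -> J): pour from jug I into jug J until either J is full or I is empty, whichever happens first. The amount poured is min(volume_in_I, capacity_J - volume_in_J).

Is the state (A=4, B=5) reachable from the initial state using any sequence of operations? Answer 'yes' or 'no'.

BFS from (A=0, B=9):
  1. pour(B -> A) -> (A=4 B=5)
Target reached → yes.

Answer: yes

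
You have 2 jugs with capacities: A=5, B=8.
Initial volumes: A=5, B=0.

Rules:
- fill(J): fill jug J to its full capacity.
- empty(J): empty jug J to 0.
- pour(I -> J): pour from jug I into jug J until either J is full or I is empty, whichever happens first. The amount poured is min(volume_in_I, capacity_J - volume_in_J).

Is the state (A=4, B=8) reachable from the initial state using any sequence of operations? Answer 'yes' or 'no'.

BFS from (A=5, B=0):
  1. pour(A -> B) -> (A=0 B=5)
  2. fill(A) -> (A=5 B=5)
  3. pour(A -> B) -> (A=2 B=8)
  4. empty(B) -> (A=2 B=0)
  5. pour(A -> B) -> (A=0 B=2)
  6. fill(A) -> (A=5 B=2)
  7. pour(A -> B) -> (A=0 B=7)
  8. fill(A) -> (A=5 B=7)
  9. pour(A -> B) -> (A=4 B=8)
Target reached → yes.

Answer: yes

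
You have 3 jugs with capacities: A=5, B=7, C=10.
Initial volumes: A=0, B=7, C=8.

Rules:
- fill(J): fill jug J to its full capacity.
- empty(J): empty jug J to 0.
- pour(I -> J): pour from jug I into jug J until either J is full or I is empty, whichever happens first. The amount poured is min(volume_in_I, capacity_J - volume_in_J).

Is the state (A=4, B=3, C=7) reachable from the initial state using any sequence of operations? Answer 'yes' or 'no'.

Answer: no

Derivation:
BFS explored all 312 reachable states.
Reachable set includes: (0,0,0), (0,0,1), (0,0,2), (0,0,3), (0,0,4), (0,0,5), (0,0,6), (0,0,7), (0,0,8), (0,0,9), (0,0,10), (0,1,0) ...
Target (A=4, B=3, C=7) not in reachable set → no.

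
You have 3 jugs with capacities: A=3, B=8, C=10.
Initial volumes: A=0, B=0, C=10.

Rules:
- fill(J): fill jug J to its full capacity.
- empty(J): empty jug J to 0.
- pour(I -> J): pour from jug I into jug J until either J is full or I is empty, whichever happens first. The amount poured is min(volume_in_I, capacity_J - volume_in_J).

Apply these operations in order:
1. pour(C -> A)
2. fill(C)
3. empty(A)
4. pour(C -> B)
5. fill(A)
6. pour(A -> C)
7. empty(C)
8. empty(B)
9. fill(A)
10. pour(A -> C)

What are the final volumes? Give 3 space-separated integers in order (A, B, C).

Step 1: pour(C -> A) -> (A=3 B=0 C=7)
Step 2: fill(C) -> (A=3 B=0 C=10)
Step 3: empty(A) -> (A=0 B=0 C=10)
Step 4: pour(C -> B) -> (A=0 B=8 C=2)
Step 5: fill(A) -> (A=3 B=8 C=2)
Step 6: pour(A -> C) -> (A=0 B=8 C=5)
Step 7: empty(C) -> (A=0 B=8 C=0)
Step 8: empty(B) -> (A=0 B=0 C=0)
Step 9: fill(A) -> (A=3 B=0 C=0)
Step 10: pour(A -> C) -> (A=0 B=0 C=3)

Answer: 0 0 3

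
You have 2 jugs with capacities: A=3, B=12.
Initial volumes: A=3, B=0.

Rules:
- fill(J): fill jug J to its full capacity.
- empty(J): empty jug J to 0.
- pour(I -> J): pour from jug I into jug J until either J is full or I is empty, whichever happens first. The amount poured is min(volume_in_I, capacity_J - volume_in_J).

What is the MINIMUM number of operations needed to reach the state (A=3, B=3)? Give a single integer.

Answer: 2

Derivation:
BFS from (A=3, B=0). One shortest path:
  1. pour(A -> B) -> (A=0 B=3)
  2. fill(A) -> (A=3 B=3)
Reached target in 2 moves.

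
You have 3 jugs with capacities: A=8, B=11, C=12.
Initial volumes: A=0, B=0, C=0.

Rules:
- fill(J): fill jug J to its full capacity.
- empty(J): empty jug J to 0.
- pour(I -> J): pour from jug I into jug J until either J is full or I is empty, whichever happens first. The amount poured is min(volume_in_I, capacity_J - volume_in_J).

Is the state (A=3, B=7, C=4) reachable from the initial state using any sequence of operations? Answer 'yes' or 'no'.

Answer: no

Derivation:
BFS explored all 634 reachable states.
Reachable set includes: (0,0,0), (0,0,1), (0,0,2), (0,0,3), (0,0,4), (0,0,5), (0,0,6), (0,0,7), (0,0,8), (0,0,9), (0,0,10), (0,0,11) ...
Target (A=3, B=7, C=4) not in reachable set → no.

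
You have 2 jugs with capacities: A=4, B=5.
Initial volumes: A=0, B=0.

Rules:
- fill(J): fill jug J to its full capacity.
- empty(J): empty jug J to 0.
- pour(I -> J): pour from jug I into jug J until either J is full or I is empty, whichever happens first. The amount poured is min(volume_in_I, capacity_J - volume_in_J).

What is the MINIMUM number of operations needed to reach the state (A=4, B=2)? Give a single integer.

Answer: 6

Derivation:
BFS from (A=0, B=0). One shortest path:
  1. fill(B) -> (A=0 B=5)
  2. pour(B -> A) -> (A=4 B=1)
  3. empty(A) -> (A=0 B=1)
  4. pour(B -> A) -> (A=1 B=0)
  5. fill(B) -> (A=1 B=5)
  6. pour(B -> A) -> (A=4 B=2)
Reached target in 6 moves.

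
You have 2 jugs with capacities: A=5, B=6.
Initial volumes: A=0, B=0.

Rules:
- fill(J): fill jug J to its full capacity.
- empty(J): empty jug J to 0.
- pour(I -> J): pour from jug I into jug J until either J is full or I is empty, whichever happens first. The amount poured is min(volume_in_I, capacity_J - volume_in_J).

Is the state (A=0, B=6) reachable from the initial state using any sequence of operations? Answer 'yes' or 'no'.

Answer: yes

Derivation:
BFS from (A=0, B=0):
  1. fill(B) -> (A=0 B=6)
Target reached → yes.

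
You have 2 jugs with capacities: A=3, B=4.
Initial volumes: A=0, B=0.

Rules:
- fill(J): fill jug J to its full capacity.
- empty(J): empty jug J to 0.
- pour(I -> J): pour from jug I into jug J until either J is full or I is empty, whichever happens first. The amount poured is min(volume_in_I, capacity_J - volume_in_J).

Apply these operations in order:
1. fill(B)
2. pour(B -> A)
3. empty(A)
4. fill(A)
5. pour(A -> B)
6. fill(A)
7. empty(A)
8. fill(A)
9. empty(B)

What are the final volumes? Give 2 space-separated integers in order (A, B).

Answer: 3 0

Derivation:
Step 1: fill(B) -> (A=0 B=4)
Step 2: pour(B -> A) -> (A=3 B=1)
Step 3: empty(A) -> (A=0 B=1)
Step 4: fill(A) -> (A=3 B=1)
Step 5: pour(A -> B) -> (A=0 B=4)
Step 6: fill(A) -> (A=3 B=4)
Step 7: empty(A) -> (A=0 B=4)
Step 8: fill(A) -> (A=3 B=4)
Step 9: empty(B) -> (A=3 B=0)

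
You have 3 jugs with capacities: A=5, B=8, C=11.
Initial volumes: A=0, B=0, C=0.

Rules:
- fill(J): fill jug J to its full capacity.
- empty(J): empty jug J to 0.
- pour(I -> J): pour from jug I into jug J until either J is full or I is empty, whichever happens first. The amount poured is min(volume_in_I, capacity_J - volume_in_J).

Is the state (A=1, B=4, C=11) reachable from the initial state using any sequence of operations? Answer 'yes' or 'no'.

BFS from (A=0, B=0, C=0):
  1. fill(A) -> (A=5 B=0 C=0)
  2. fill(B) -> (A=5 B=8 C=0)
  3. pour(A -> C) -> (A=0 B=8 C=5)
  4. pour(B -> C) -> (A=0 B=2 C=11)
  5. pour(C -> A) -> (A=5 B=2 C=6)
  6. empty(A) -> (A=0 B=2 C=6)
  7. pour(C -> A) -> (A=5 B=2 C=1)
  8. pour(A -> B) -> (A=0 B=7 C=1)
  9. pour(C -> A) -> (A=1 B=7 C=0)
  10. pour(B -> C) -> (A=1 B=0 C=7)
  11. fill(B) -> (A=1 B=8 C=7)
  12. pour(B -> C) -> (A=1 B=4 C=11)
Target reached → yes.

Answer: yes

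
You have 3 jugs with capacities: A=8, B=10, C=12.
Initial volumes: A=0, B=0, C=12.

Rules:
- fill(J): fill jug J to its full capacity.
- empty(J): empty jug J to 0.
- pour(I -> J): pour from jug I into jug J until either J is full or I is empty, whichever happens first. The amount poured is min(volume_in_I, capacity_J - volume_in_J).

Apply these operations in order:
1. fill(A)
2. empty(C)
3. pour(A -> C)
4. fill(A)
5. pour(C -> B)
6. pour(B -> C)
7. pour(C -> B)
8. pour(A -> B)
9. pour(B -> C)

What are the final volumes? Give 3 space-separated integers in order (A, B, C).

Answer: 6 0 10

Derivation:
Step 1: fill(A) -> (A=8 B=0 C=12)
Step 2: empty(C) -> (A=8 B=0 C=0)
Step 3: pour(A -> C) -> (A=0 B=0 C=8)
Step 4: fill(A) -> (A=8 B=0 C=8)
Step 5: pour(C -> B) -> (A=8 B=8 C=0)
Step 6: pour(B -> C) -> (A=8 B=0 C=8)
Step 7: pour(C -> B) -> (A=8 B=8 C=0)
Step 8: pour(A -> B) -> (A=6 B=10 C=0)
Step 9: pour(B -> C) -> (A=6 B=0 C=10)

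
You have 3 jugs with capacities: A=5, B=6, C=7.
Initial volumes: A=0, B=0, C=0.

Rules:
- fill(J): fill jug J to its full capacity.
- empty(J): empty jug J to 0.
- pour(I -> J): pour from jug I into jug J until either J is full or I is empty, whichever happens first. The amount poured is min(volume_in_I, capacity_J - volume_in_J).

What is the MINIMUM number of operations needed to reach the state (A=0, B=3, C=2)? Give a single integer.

BFS from (A=0, B=0, C=0). One shortest path:
  1. fill(A) -> (A=5 B=0 C=0)
  2. pour(A -> B) -> (A=0 B=5 C=0)
  3. fill(A) -> (A=5 B=5 C=0)
  4. pour(A -> C) -> (A=0 B=5 C=5)
  5. pour(B -> C) -> (A=0 B=3 C=7)
  6. pour(C -> A) -> (A=5 B=3 C=2)
  7. empty(A) -> (A=0 B=3 C=2)
Reached target in 7 moves.

Answer: 7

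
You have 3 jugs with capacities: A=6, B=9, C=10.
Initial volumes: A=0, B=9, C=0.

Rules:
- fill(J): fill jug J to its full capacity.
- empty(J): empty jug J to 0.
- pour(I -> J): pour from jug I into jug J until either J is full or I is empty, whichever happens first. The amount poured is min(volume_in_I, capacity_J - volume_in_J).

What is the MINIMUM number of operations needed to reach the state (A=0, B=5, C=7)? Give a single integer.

Answer: 7

Derivation:
BFS from (A=0, B=9, C=0). One shortest path:
  1. pour(B -> A) -> (A=6 B=3 C=0)
  2. pour(A -> C) -> (A=0 B=3 C=6)
  3. pour(B -> A) -> (A=3 B=0 C=6)
  4. fill(B) -> (A=3 B=9 C=6)
  5. pour(B -> C) -> (A=3 B=5 C=10)
  6. pour(C -> A) -> (A=6 B=5 C=7)
  7. empty(A) -> (A=0 B=5 C=7)
Reached target in 7 moves.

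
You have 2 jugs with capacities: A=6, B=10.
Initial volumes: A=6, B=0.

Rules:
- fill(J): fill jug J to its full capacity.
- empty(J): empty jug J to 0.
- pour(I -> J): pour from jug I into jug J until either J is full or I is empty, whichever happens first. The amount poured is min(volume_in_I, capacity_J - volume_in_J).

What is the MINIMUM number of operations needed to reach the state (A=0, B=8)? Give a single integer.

Answer: 7

Derivation:
BFS from (A=6, B=0). One shortest path:
  1. pour(A -> B) -> (A=0 B=6)
  2. fill(A) -> (A=6 B=6)
  3. pour(A -> B) -> (A=2 B=10)
  4. empty(B) -> (A=2 B=0)
  5. pour(A -> B) -> (A=0 B=2)
  6. fill(A) -> (A=6 B=2)
  7. pour(A -> B) -> (A=0 B=8)
Reached target in 7 moves.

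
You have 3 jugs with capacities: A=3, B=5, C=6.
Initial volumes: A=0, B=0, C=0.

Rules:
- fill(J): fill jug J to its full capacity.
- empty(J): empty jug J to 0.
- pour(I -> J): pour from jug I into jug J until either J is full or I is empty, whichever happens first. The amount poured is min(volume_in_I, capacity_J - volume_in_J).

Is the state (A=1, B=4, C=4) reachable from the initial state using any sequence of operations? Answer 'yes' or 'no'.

BFS explored all 128 reachable states.
Reachable set includes: (0,0,0), (0,0,1), (0,0,2), (0,0,3), (0,0,4), (0,0,5), (0,0,6), (0,1,0), (0,1,1), (0,1,2), (0,1,3), (0,1,4) ...
Target (A=1, B=4, C=4) not in reachable set → no.

Answer: no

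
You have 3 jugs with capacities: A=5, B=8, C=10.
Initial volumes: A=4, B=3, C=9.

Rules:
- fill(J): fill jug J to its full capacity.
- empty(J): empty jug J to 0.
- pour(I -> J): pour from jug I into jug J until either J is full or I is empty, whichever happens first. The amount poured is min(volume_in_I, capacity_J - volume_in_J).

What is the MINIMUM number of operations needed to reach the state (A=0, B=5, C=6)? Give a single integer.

BFS from (A=4, B=3, C=9). One shortest path:
  1. pour(B -> A) -> (A=5 B=2 C=9)
  2. empty(A) -> (A=0 B=2 C=9)
  3. pour(B -> A) -> (A=2 B=0 C=9)
  4. pour(C -> A) -> (A=5 B=0 C=6)
  5. pour(A -> B) -> (A=0 B=5 C=6)
Reached target in 5 moves.

Answer: 5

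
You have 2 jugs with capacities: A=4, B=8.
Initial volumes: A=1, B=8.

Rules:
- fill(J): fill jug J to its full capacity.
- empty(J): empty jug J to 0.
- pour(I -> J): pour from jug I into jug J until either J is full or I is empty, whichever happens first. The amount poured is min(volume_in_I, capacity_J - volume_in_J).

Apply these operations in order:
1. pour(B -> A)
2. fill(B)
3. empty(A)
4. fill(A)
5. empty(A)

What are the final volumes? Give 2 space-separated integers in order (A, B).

Answer: 0 8

Derivation:
Step 1: pour(B -> A) -> (A=4 B=5)
Step 2: fill(B) -> (A=4 B=8)
Step 3: empty(A) -> (A=0 B=8)
Step 4: fill(A) -> (A=4 B=8)
Step 5: empty(A) -> (A=0 B=8)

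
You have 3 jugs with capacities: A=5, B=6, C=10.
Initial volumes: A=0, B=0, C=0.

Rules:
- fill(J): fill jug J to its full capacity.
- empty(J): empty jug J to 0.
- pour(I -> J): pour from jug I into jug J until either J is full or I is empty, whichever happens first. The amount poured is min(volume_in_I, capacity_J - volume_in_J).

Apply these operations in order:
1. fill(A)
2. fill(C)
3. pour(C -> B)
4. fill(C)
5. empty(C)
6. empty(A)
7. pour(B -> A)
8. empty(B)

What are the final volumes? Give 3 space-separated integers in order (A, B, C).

Answer: 5 0 0

Derivation:
Step 1: fill(A) -> (A=5 B=0 C=0)
Step 2: fill(C) -> (A=5 B=0 C=10)
Step 3: pour(C -> B) -> (A=5 B=6 C=4)
Step 4: fill(C) -> (A=5 B=6 C=10)
Step 5: empty(C) -> (A=5 B=6 C=0)
Step 6: empty(A) -> (A=0 B=6 C=0)
Step 7: pour(B -> A) -> (A=5 B=1 C=0)
Step 8: empty(B) -> (A=5 B=0 C=0)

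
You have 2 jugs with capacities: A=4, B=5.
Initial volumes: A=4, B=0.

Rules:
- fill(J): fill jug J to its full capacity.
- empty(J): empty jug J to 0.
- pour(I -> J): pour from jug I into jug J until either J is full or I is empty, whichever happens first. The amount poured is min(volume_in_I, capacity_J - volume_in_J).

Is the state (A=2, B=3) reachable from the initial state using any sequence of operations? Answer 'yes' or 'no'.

BFS explored all 18 reachable states.
Reachable set includes: (0,0), (0,1), (0,2), (0,3), (0,4), (0,5), (1,0), (1,5), (2,0), (2,5), (3,0), (3,5) ...
Target (A=2, B=3) not in reachable set → no.

Answer: no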